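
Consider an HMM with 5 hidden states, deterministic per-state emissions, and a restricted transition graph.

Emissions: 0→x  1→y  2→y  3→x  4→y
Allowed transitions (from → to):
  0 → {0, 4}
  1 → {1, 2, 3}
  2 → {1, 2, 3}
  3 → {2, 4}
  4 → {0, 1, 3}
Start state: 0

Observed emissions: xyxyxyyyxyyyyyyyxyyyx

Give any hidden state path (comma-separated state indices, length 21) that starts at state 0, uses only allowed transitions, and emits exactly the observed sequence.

  t0 'x' -> {0,3}, take 0 (start)
  t1 'y' -> {1,2,4}, take 4 (0->4 ok)
  t2 'x' -> {0,3}, take 3 (4->3 ok)
  t3 'y' -> {1,2,4}, take 4 (3->4 ok)
  t4 'x' -> {0,3}, take 3 (4->3 ok)
  t5 'y' -> {1,2,4}, take 2 (3->2 ok)
  t6 'y' -> {1,2,4}, take 2 (2->2 ok)
  t7 'y' -> {1,2,4}, take 2 (2->2 ok)
  t8 'x' -> {0,3}, take 3 (2->3 ok)
  t9 'y' -> {1,2,4}, take 2 (3->2 ok)
  t10 'y' -> {1,2,4}, take 2 (2->2 ok)
  t11 'y' -> {1,2,4}, take 1 (2->1 ok)
  t12 'y' -> {1,2,4}, take 2 (1->2 ok)
  t13 'y' -> {1,2,4}, take 1 (2->1 ok)
  t14 'y' -> {1,2,4}, take 1 (1->1 ok)
  t15 'y' -> {1,2,4}, take 1 (1->1 ok)
  t16 'x' -> {0,3}, take 3 (1->3 ok)
  t17 'y' -> {1,2,4}, take 2 (3->2 ok)
  t18 'y' -> {1,2,4}, take 1 (2->1 ok)
  t19 'y' -> {1,2,4}, take 1 (1->1 ok)
  t20 'x' -> {0,3}, take 3 (1->3 ok)

0,4,3,4,3,2,2,2,3,2,2,1,2,1,1,1,3,2,1,1,3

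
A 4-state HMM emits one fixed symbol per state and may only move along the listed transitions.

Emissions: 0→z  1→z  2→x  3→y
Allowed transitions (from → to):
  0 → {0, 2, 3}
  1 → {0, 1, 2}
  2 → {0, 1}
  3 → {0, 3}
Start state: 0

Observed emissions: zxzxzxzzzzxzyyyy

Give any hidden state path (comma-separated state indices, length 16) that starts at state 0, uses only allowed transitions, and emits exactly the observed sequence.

0,2,1,2,0,2,1,1,0,0,2,0,3,3,3,3

  pos 0: z in {0,1}, choose 0; start
  pos 1: x in {2}, choose 2; 0->2 ok
  pos 2: z in {0,1}, choose 1; 2->1 ok
  pos 3: x in {2}, choose 2; 1->2 ok
  pos 4: z in {0,1}, choose 0; 2->0 ok
  pos 5: x in {2}, choose 2; 0->2 ok
  pos 6: z in {0,1}, choose 1; 2->1 ok
  pos 7: z in {0,1}, choose 1; 1->1 ok
  pos 8: z in {0,1}, choose 0; 1->0 ok
  pos 9: z in {0,1}, choose 0; 0->0 ok
  pos 10: x in {2}, choose 2; 0->2 ok
  pos 11: z in {0,1}, choose 0; 2->0 ok
  pos 12: y in {3}, choose 3; 0->3 ok
  pos 13: y in {3}, choose 3; 3->3 ok
  pos 14: y in {3}, choose 3; 3->3 ok
  pos 15: y in {3}, choose 3; 3->3 ok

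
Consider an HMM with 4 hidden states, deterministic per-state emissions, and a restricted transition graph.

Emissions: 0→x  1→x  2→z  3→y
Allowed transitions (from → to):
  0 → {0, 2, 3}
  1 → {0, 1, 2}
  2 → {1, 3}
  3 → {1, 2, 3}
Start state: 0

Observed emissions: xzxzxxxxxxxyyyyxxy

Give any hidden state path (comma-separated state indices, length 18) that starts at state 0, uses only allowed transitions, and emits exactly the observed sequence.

  t0 'x' -> {0,1}, take 0 (start)
  t1 'z' -> {2}, take 2 (0->2 ok)
  t2 'x' -> {0,1}, take 1 (2->1 ok)
  t3 'z' -> {2}, take 2 (1->2 ok)
  t4 'x' -> {0,1}, take 1 (2->1 ok)
  t5 'x' -> {0,1}, take 1 (1->1 ok)
  t6 'x' -> {0,1}, take 1 (1->1 ok)
  t7 'x' -> {0,1}, take 1 (1->1 ok)
  t8 'x' -> {0,1}, take 1 (1->1 ok)
  t9 'x' -> {0,1}, take 0 (1->0 ok)
  t10 'x' -> {0,1}, take 0 (0->0 ok)
  t11 'y' -> {3}, take 3 (0->3 ok)
  t12 'y' -> {3}, take 3 (3->3 ok)
  t13 'y' -> {3}, take 3 (3->3 ok)
  t14 'y' -> {3}, take 3 (3->3 ok)
  t15 'x' -> {0,1}, take 1 (3->1 ok)
  t16 'x' -> {0,1}, take 0 (1->0 ok)
  t17 'y' -> {3}, take 3 (0->3 ok)

0,2,1,2,1,1,1,1,1,0,0,3,3,3,3,1,0,3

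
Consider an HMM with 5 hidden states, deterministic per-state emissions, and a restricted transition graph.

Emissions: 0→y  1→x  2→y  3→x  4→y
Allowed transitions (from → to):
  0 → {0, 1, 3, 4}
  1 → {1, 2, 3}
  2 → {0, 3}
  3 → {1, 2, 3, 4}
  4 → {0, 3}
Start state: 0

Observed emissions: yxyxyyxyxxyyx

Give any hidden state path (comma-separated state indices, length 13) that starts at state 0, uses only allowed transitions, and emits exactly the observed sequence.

  t0 'y' -> {0,2,4}, take 0 (start)
  t1 'x' -> {1,3}, take 1 (0->1 ok)
  t2 'y' -> {0,2,4}, take 2 (1->2 ok)
  t3 'x' -> {1,3}, take 3 (2->3 ok)
  t4 'y' -> {0,2,4}, take 2 (3->2 ok)
  t5 'y' -> {0,2,4}, take 0 (2->0 ok)
  t6 'x' -> {1,3}, take 3 (0->3 ok)
  t7 'y' -> {0,2,4}, take 4 (3->4 ok)
  t8 'x' -> {1,3}, take 3 (4->3 ok)
  t9 'x' -> {1,3}, take 1 (3->1 ok)
  t10 'y' -> {0,2,4}, take 2 (1->2 ok)
  t11 'y' -> {0,2,4}, take 0 (2->0 ok)
  t12 'x' -> {1,3}, take 3 (0->3 ok)

0,1,2,3,2,0,3,4,3,1,2,0,3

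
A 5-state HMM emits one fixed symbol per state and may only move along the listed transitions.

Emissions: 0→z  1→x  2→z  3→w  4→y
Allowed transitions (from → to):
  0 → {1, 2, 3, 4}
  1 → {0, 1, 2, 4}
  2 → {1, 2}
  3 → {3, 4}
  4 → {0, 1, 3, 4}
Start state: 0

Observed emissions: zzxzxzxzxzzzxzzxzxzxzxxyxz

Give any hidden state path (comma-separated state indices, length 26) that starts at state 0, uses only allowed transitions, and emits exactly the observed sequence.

0,2,1,2,1,2,1,2,1,2,2,2,1,2,2,1,2,1,2,1,2,1,1,4,1,2

  [0] z  {0,2}  => 0  start
  [1] z  {0,2}  => 2  0->2 ok
  [2] x  {1}  => 1  2->1 ok
  [3] z  {0,2}  => 2  1->2 ok
  [4] x  {1}  => 1  2->1 ok
  [5] z  {0,2}  => 2  1->2 ok
  [6] x  {1}  => 1  2->1 ok
  [7] z  {0,2}  => 2  1->2 ok
  [8] x  {1}  => 1  2->1 ok
  [9] z  {0,2}  => 2  1->2 ok
  [10] z  {0,2}  => 2  2->2 ok
  [11] z  {0,2}  => 2  2->2 ok
  [12] x  {1}  => 1  2->1 ok
  [13] z  {0,2}  => 2  1->2 ok
  [14] z  {0,2}  => 2  2->2 ok
  [15] x  {1}  => 1  2->1 ok
  [16] z  {0,2}  => 2  1->2 ok
  [17] x  {1}  => 1  2->1 ok
  [18] z  {0,2}  => 2  1->2 ok
  [19] x  {1}  => 1  2->1 ok
  [20] z  {0,2}  => 2  1->2 ok
  [21] x  {1}  => 1  2->1 ok
  [22] x  {1}  => 1  1->1 ok
  [23] y  {4}  => 4  1->4 ok
  [24] x  {1}  => 1  4->1 ok
  [25] z  {0,2}  => 2  1->2 ok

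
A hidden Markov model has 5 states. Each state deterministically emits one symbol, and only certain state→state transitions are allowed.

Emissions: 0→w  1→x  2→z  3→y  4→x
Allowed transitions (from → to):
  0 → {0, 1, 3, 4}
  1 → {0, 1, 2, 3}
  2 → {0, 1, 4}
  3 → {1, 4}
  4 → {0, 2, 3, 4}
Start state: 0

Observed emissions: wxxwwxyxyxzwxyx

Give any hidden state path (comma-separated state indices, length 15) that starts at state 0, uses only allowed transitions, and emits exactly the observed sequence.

  pos 0: w in {0}, choose 0; start
  pos 1: x in {1,4}, choose 4; 0->4 ok
  pos 2: x in {1,4}, choose 4; 4->4 ok
  pos 3: w in {0}, choose 0; 4->0 ok
  pos 4: w in {0}, choose 0; 0->0 ok
  pos 5: x in {1,4}, choose 1; 0->1 ok
  pos 6: y in {3}, choose 3; 1->3 ok
  pos 7: x in {1,4}, choose 4; 3->4 ok
  pos 8: y in {3}, choose 3; 4->3 ok
  pos 9: x in {1,4}, choose 4; 3->4 ok
  pos 10: z in {2}, choose 2; 4->2 ok
  pos 11: w in {0}, choose 0; 2->0 ok
  pos 12: x in {1,4}, choose 1; 0->1 ok
  pos 13: y in {3}, choose 3; 1->3 ok
  pos 14: x in {1,4}, choose 4; 3->4 ok

0,4,4,0,0,1,3,4,3,4,2,0,1,3,4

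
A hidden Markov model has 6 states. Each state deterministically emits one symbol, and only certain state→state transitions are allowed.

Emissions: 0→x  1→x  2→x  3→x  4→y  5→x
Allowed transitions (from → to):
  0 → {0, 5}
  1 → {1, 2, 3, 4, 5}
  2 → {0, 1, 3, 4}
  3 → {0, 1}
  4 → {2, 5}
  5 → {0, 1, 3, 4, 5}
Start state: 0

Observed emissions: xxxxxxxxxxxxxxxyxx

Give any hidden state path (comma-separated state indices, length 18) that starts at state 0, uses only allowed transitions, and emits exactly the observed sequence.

  pos 0: x in {0,1,2,3,5}, choose 0; start
  pos 1: x in {0,1,2,3,5}, choose 0; 0->0 ok
  pos 2: x in {0,1,2,3,5}, choose 0; 0->0 ok
  pos 3: x in {0,1,2,3,5}, choose 0; 0->0 ok
  pos 4: x in {0,1,2,3,5}, choose 5; 0->5 ok
  pos 5: x in {0,1,2,3,5}, choose 5; 5->5 ok
  pos 6: x in {0,1,2,3,5}, choose 3; 5->3 ok
  pos 7: x in {0,1,2,3,5}, choose 0; 3->0 ok
  pos 8: x in {0,1,2,3,5}, choose 0; 0->0 ok
  pos 9: x in {0,1,2,3,5}, choose 5; 0->5 ok
  pos 10: x in {0,1,2,3,5}, choose 1; 5->1 ok
  pos 11: x in {0,1,2,3,5}, choose 1; 1->1 ok
  pos 12: x in {0,1,2,3,5}, choose 5; 1->5 ok
  pos 13: x in {0,1,2,3,5}, choose 3; 5->3 ok
  pos 14: x in {0,1,2,3,5}, choose 1; 3->1 ok
  pos 15: y in {4}, choose 4; 1->4 ok
  pos 16: x in {0,1,2,3,5}, choose 5; 4->5 ok
  pos 17: x in {0,1,2,3,5}, choose 1; 5->1 ok

0,0,0,0,5,5,3,0,0,5,1,1,5,3,1,4,5,1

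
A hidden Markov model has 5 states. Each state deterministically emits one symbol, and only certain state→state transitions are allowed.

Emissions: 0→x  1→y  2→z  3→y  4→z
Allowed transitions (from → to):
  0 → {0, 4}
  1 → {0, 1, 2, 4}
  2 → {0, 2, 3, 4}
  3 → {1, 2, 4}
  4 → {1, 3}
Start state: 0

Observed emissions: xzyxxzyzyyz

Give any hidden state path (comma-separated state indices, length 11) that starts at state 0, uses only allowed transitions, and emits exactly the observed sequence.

0,4,1,0,0,4,3,2,3,1,4

  0: obs=x cand={0} pick 0 [start]
  1: obs=z cand={2,4} pick 4 [0->4 ok]
  2: obs=y cand={1,3} pick 1 [4->1 ok]
  3: obs=x cand={0} pick 0 [1->0 ok]
  4: obs=x cand={0} pick 0 [0->0 ok]
  5: obs=z cand={2,4} pick 4 [0->4 ok]
  6: obs=y cand={1,3} pick 3 [4->3 ok]
  7: obs=z cand={2,4} pick 2 [3->2 ok]
  8: obs=y cand={1,3} pick 3 [2->3 ok]
  9: obs=y cand={1,3} pick 1 [3->1 ok]
  10: obs=z cand={2,4} pick 4 [1->4 ok]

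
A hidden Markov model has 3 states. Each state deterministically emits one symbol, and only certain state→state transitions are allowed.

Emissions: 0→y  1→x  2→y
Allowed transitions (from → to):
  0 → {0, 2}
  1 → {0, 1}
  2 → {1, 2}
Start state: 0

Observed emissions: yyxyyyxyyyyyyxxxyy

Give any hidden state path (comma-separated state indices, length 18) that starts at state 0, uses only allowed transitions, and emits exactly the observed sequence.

  pos 0: y in {0,2}, choose 0; start
  pos 1: y in {0,2}, choose 2; 0->2 ok
  pos 2: x in {1}, choose 1; 2->1 ok
  pos 3: y in {0,2}, choose 0; 1->0 ok
  pos 4: y in {0,2}, choose 0; 0->0 ok
  pos 5: y in {0,2}, choose 2; 0->2 ok
  pos 6: x in {1}, choose 1; 2->1 ok
  pos 7: y in {0,2}, choose 0; 1->0 ok
  pos 8: y in {0,2}, choose 0; 0->0 ok
  pos 9: y in {0,2}, choose 0; 0->0 ok
  pos 10: y in {0,2}, choose 0; 0->0 ok
  pos 11: y in {0,2}, choose 0; 0->0 ok
  pos 12: y in {0,2}, choose 2; 0->2 ok
  pos 13: x in {1}, choose 1; 2->1 ok
  pos 14: x in {1}, choose 1; 1->1 ok
  pos 15: x in {1}, choose 1; 1->1 ok
  pos 16: y in {0,2}, choose 0; 1->0 ok
  pos 17: y in {0,2}, choose 2; 0->2 ok

0,2,1,0,0,2,1,0,0,0,0,0,2,1,1,1,0,2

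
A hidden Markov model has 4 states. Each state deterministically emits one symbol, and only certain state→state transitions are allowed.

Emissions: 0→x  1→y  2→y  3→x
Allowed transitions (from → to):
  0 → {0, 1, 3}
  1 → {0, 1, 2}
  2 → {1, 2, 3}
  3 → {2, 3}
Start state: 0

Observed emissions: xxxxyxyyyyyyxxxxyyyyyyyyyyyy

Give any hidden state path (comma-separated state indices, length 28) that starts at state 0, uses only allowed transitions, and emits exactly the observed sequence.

  0: obs=x cand={0,3} pick 0 [start]
  1: obs=x cand={0,3} pick 3 [0->3 ok]
  2: obs=x cand={0,3} pick 3 [3->3 ok]
  3: obs=x cand={0,3} pick 3 [3->3 ok]
  4: obs=y cand={1,2} pick 2 [3->2 ok]
  5: obs=x cand={0,3} pick 3 [2->3 ok]
  6: obs=y cand={1,2} pick 2 [3->2 ok]
  7: obs=y cand={1,2} pick 1 [2->1 ok]
  8: obs=y cand={1,2} pick 2 [1->2 ok]
  9: obs=y cand={1,2} pick 1 [2->1 ok]
  10: obs=y cand={1,2} pick 2 [1->2 ok]
  11: obs=y cand={1,2} pick 1 [2->1 ok]
  12: obs=x cand={0,3} pick 0 [1->0 ok]
  13: obs=x cand={0,3} pick 0 [0->0 ok]
  14: obs=x cand={0,3} pick 3 [0->3 ok]
  15: obs=x cand={0,3} pick 3 [3->3 ok]
  16: obs=y cand={1,2} pick 2 [3->2 ok]
  17: obs=y cand={1,2} pick 2 [2->2 ok]
  18: obs=y cand={1,2} pick 1 [2->1 ok]
  19: obs=y cand={1,2} pick 2 [1->2 ok]
  20: obs=y cand={1,2} pick 1 [2->1 ok]
  21: obs=y cand={1,2} pick 1 [1->1 ok]
  22: obs=y cand={1,2} pick 1 [1->1 ok]
  23: obs=y cand={1,2} pick 1 [1->1 ok]
  24: obs=y cand={1,2} pick 2 [1->2 ok]
  25: obs=y cand={1,2} pick 1 [2->1 ok]
  26: obs=y cand={1,2} pick 2 [1->2 ok]
  27: obs=y cand={1,2} pick 2 [2->2 ok]

0,3,3,3,2,3,2,1,2,1,2,1,0,0,3,3,2,2,1,2,1,1,1,1,2,1,2,2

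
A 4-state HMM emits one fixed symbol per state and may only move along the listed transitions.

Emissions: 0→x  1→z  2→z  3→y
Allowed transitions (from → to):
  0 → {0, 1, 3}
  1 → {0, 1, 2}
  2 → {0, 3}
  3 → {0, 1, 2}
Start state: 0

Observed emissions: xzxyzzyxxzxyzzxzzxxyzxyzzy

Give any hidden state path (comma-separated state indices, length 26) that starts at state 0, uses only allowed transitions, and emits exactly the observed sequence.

0,1,0,3,1,2,3,0,0,1,0,3,1,1,0,1,2,0,0,3,2,0,3,1,2,3

  [0] x  {0}  => 0  start
  [1] z  {1,2}  => 1  0->1 ok
  [2] x  {0}  => 0  1->0 ok
  [3] y  {3}  => 3  0->3 ok
  [4] z  {1,2}  => 1  3->1 ok
  [5] z  {1,2}  => 2  1->2 ok
  [6] y  {3}  => 3  2->3 ok
  [7] x  {0}  => 0  3->0 ok
  [8] x  {0}  => 0  0->0 ok
  [9] z  {1,2}  => 1  0->1 ok
  [10] x  {0}  => 0  1->0 ok
  [11] y  {3}  => 3  0->3 ok
  [12] z  {1,2}  => 1  3->1 ok
  [13] z  {1,2}  => 1  1->1 ok
  [14] x  {0}  => 0  1->0 ok
  [15] z  {1,2}  => 1  0->1 ok
  [16] z  {1,2}  => 2  1->2 ok
  [17] x  {0}  => 0  2->0 ok
  [18] x  {0}  => 0  0->0 ok
  [19] y  {3}  => 3  0->3 ok
  [20] z  {1,2}  => 2  3->2 ok
  [21] x  {0}  => 0  2->0 ok
  [22] y  {3}  => 3  0->3 ok
  [23] z  {1,2}  => 1  3->1 ok
  [24] z  {1,2}  => 2  1->2 ok
  [25] y  {3}  => 3  2->3 ok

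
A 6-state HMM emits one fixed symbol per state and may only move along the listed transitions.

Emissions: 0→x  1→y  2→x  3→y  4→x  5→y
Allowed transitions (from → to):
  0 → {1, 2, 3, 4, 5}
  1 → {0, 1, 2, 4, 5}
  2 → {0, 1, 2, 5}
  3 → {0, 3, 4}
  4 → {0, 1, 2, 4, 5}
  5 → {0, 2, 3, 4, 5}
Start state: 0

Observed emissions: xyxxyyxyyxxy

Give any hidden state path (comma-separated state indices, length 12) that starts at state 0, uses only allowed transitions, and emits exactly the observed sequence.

0,3,4,2,1,1,0,5,5,4,4,1

  [0] x  {0,2,4}  => 0  start
  [1] y  {1,3,5}  => 3  0->3 ok
  [2] x  {0,2,4}  => 4  3->4 ok
  [3] x  {0,2,4}  => 2  4->2 ok
  [4] y  {1,3,5}  => 1  2->1 ok
  [5] y  {1,3,5}  => 1  1->1 ok
  [6] x  {0,2,4}  => 0  1->0 ok
  [7] y  {1,3,5}  => 5  0->5 ok
  [8] y  {1,3,5}  => 5  5->5 ok
  [9] x  {0,2,4}  => 4  5->4 ok
  [10] x  {0,2,4}  => 4  4->4 ok
  [11] y  {1,3,5}  => 1  4->1 ok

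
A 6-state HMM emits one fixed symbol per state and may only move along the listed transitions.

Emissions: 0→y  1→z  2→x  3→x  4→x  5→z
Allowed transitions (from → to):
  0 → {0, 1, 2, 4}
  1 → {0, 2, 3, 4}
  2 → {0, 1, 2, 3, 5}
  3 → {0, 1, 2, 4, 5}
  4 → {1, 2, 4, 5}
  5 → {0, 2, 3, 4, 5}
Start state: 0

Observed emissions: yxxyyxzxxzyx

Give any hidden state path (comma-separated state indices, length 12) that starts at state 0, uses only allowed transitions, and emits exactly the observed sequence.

0,2,2,0,0,4,1,4,2,1,0,4

  0: obs=y cand={0} pick 0 [start]
  1: obs=x cand={2,3,4} pick 2 [0->2 ok]
  2: obs=x cand={2,3,4} pick 2 [2->2 ok]
  3: obs=y cand={0} pick 0 [2->0 ok]
  4: obs=y cand={0} pick 0 [0->0 ok]
  5: obs=x cand={2,3,4} pick 4 [0->4 ok]
  6: obs=z cand={1,5} pick 1 [4->1 ok]
  7: obs=x cand={2,3,4} pick 4 [1->4 ok]
  8: obs=x cand={2,3,4} pick 2 [4->2 ok]
  9: obs=z cand={1,5} pick 1 [2->1 ok]
  10: obs=y cand={0} pick 0 [1->0 ok]
  11: obs=x cand={2,3,4} pick 4 [0->4 ok]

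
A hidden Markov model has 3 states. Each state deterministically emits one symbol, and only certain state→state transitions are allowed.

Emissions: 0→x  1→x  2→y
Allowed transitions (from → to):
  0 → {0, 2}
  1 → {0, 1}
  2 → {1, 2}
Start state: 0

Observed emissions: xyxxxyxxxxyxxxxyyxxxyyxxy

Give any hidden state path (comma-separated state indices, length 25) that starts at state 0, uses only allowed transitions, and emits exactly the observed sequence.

0,2,1,0,0,2,1,1,0,0,2,1,1,0,0,2,2,1,1,0,2,2,1,0,2

  t0 'x' -> {0,1}, take 0 (start)
  t1 'y' -> {2}, take 2 (0->2 ok)
  t2 'x' -> {0,1}, take 1 (2->1 ok)
  t3 'x' -> {0,1}, take 0 (1->0 ok)
  t4 'x' -> {0,1}, take 0 (0->0 ok)
  t5 'y' -> {2}, take 2 (0->2 ok)
  t6 'x' -> {0,1}, take 1 (2->1 ok)
  t7 'x' -> {0,1}, take 1 (1->1 ok)
  t8 'x' -> {0,1}, take 0 (1->0 ok)
  t9 'x' -> {0,1}, take 0 (0->0 ok)
  t10 'y' -> {2}, take 2 (0->2 ok)
  t11 'x' -> {0,1}, take 1 (2->1 ok)
  t12 'x' -> {0,1}, take 1 (1->1 ok)
  t13 'x' -> {0,1}, take 0 (1->0 ok)
  t14 'x' -> {0,1}, take 0 (0->0 ok)
  t15 'y' -> {2}, take 2 (0->2 ok)
  t16 'y' -> {2}, take 2 (2->2 ok)
  t17 'x' -> {0,1}, take 1 (2->1 ok)
  t18 'x' -> {0,1}, take 1 (1->1 ok)
  t19 'x' -> {0,1}, take 0 (1->0 ok)
  t20 'y' -> {2}, take 2 (0->2 ok)
  t21 'y' -> {2}, take 2 (2->2 ok)
  t22 'x' -> {0,1}, take 1 (2->1 ok)
  t23 'x' -> {0,1}, take 0 (1->0 ok)
  t24 'y' -> {2}, take 2 (0->2 ok)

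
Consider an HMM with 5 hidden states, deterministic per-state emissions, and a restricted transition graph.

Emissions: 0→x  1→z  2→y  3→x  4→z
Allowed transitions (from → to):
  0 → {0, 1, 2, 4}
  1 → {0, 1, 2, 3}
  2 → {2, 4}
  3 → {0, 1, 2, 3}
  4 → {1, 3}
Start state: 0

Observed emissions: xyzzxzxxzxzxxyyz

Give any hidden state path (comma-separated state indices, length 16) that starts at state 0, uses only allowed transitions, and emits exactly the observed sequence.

  0: obs=x cand={0,3} pick 0 [start]
  1: obs=y cand={2} pick 2 [0->2 ok]
  2: obs=z cand={1,4} pick 4 [2->4 ok]
  3: obs=z cand={1,4} pick 1 [4->1 ok]
  4: obs=x cand={0,3} pick 0 [1->0 ok]
  5: obs=z cand={1,4} pick 4 [0->4 ok]
  6: obs=x cand={0,3} pick 3 [4->3 ok]
  7: obs=x cand={0,3} pick 3 [3->3 ok]
  8: obs=z cand={1,4} pick 1 [3->1 ok]
  9: obs=x cand={0,3} pick 0 [1->0 ok]
  10: obs=z cand={1,4} pick 4 [0->4 ok]
  11: obs=x cand={0,3} pick 3 [4->3 ok]
  12: obs=x cand={0,3} pick 0 [3->0 ok]
  13: obs=y cand={2} pick 2 [0->2 ok]
  14: obs=y cand={2} pick 2 [2->2 ok]
  15: obs=z cand={1,4} pick 4 [2->4 ok]

0,2,4,1,0,4,3,3,1,0,4,3,0,2,2,4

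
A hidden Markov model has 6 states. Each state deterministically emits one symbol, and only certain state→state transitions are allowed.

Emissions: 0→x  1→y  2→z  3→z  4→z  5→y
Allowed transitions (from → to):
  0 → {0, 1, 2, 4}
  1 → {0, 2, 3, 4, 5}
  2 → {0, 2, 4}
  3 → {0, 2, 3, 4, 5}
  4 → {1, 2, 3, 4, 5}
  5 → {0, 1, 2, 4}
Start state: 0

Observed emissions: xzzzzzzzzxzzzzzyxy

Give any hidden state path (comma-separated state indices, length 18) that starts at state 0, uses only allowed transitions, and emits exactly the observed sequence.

  0: obs=x cand={0} pick 0 [start]
  1: obs=z cand={2,3,4} pick 4 [0->4 ok]
  2: obs=z cand={2,3,4} pick 2 [4->2 ok]
  3: obs=z cand={2,3,4} pick 2 [2->2 ok]
  4: obs=z cand={2,3,4} pick 2 [2->2 ok]
  5: obs=z cand={2,3,4} pick 2 [2->2 ok]
  6: obs=z cand={2,3,4} pick 2 [2->2 ok]
  7: obs=z cand={2,3,4} pick 2 [2->2 ok]
  8: obs=z cand={2,3,4} pick 2 [2->2 ok]
  9: obs=x cand={0} pick 0 [2->0 ok]
  10: obs=z cand={2,3,4} pick 4 [0->4 ok]
  11: obs=z cand={2,3,4} pick 4 [4->4 ok]
  12: obs=z cand={2,3,4} pick 2 [4->2 ok]
  13: obs=z cand={2,3,4} pick 2 [2->2 ok]
  14: obs=z cand={2,3,4} pick 4 [2->4 ok]
  15: obs=y cand={1,5} pick 1 [4->1 ok]
  16: obs=x cand={0} pick 0 [1->0 ok]
  17: obs=y cand={1,5} pick 1 [0->1 ok]

0,4,2,2,2,2,2,2,2,0,4,4,2,2,4,1,0,1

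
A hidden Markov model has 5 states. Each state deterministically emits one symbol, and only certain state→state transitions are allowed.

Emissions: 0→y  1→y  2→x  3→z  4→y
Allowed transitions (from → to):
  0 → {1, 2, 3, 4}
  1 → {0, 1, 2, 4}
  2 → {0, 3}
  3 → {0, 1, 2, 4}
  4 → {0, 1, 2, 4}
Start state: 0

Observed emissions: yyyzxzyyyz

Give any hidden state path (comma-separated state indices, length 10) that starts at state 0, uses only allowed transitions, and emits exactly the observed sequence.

  [0] y  {0,1,4}  => 0  start
  [1] y  {0,1,4}  => 4  0->4 ok
  [2] y  {0,1,4}  => 0  4->0 ok
  [3] z  {3}  => 3  0->3 ok
  [4] x  {2}  => 2  3->2 ok
  [5] z  {3}  => 3  2->3 ok
  [6] y  {0,1,4}  => 4  3->4 ok
  [7] y  {0,1,4}  => 4  4->4 ok
  [8] y  {0,1,4}  => 0  4->0 ok
  [9] z  {3}  => 3  0->3 ok

0,4,0,3,2,3,4,4,0,3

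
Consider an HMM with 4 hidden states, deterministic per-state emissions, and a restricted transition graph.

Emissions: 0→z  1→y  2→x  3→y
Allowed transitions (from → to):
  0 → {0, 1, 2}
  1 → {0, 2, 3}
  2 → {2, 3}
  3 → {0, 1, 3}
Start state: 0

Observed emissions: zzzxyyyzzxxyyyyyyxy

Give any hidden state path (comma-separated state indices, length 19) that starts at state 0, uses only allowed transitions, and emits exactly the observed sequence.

  pos 0: z in {0}, choose 0; start
  pos 1: z in {0}, choose 0; 0->0 ok
  pos 2: z in {0}, choose 0; 0->0 ok
  pos 3: x in {2}, choose 2; 0->2 ok
  pos 4: y in {1,3}, choose 3; 2->3 ok
  pos 5: y in {1,3}, choose 3; 3->3 ok
  pos 6: y in {1,3}, choose 1; 3->1 ok
  pos 7: z in {0}, choose 0; 1->0 ok
  pos 8: z in {0}, choose 0; 0->0 ok
  pos 9: x in {2}, choose 2; 0->2 ok
  pos 10: x in {2}, choose 2; 2->2 ok
  pos 11: y in {1,3}, choose 3; 2->3 ok
  pos 12: y in {1,3}, choose 3; 3->3 ok
  pos 13: y in {1,3}, choose 1; 3->1 ok
  pos 14: y in {1,3}, choose 3; 1->3 ok
  pos 15: y in {1,3}, choose 3; 3->3 ok
  pos 16: y in {1,3}, choose 1; 3->1 ok
  pos 17: x in {2}, choose 2; 1->2 ok
  pos 18: y in {1,3}, choose 3; 2->3 ok

0,0,0,2,3,3,1,0,0,2,2,3,3,1,3,3,1,2,3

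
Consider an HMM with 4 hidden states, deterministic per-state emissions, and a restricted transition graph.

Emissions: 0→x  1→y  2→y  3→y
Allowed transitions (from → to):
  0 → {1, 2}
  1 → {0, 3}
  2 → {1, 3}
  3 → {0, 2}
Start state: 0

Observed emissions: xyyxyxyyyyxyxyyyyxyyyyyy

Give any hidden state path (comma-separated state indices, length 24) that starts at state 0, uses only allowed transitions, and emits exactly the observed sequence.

  [0] x  {0}  => 0  start
  [1] y  {1,2,3}  => 2  0->2 ok
  [2] y  {1,2,3}  => 1  2->1 ok
  [3] x  {0}  => 0  1->0 ok
  [4] y  {1,2,3}  => 1  0->1 ok
  [5] x  {0}  => 0  1->0 ok
  [6] y  {1,2,3}  => 2  0->2 ok
  [7] y  {1,2,3}  => 3  2->3 ok
  [8] y  {1,2,3}  => 2  3->2 ok
  [9] y  {1,2,3}  => 1  2->1 ok
  [10] x  {0}  => 0  1->0 ok
  [11] y  {1,2,3}  => 1  0->1 ok
  [12] x  {0}  => 0  1->0 ok
  [13] y  {1,2,3}  => 2  0->2 ok
  [14] y  {1,2,3}  => 3  2->3 ok
  [15] y  {1,2,3}  => 2  3->2 ok
  [16] y  {1,2,3}  => 3  2->3 ok
  [17] x  {0}  => 0  3->0 ok
  [18] y  {1,2,3}  => 2  0->2 ok
  [19] y  {1,2,3}  => 1  2->1 ok
  [20] y  {1,2,3}  => 3  1->3 ok
  [21] y  {1,2,3}  => 2  3->2 ok
  [22] y  {1,2,3}  => 3  2->3 ok
  [23] y  {1,2,3}  => 2  3->2 ok

0,2,1,0,1,0,2,3,2,1,0,1,0,2,3,2,3,0,2,1,3,2,3,2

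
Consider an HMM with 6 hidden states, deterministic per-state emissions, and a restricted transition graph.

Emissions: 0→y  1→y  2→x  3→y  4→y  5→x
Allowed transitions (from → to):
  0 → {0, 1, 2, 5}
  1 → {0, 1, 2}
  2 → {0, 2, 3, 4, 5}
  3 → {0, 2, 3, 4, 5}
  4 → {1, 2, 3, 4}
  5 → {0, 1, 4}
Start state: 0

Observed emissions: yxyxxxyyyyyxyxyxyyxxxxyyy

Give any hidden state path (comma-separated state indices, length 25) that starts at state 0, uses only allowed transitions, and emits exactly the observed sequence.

0,5,4,2,2,2,4,3,0,1,1,2,0,2,4,2,3,3,2,2,2,2,3,4,1

  0: obs=y cand={0,1,3,4} pick 0 [start]
  1: obs=x cand={2,5} pick 5 [0->5 ok]
  2: obs=y cand={0,1,3,4} pick 4 [5->4 ok]
  3: obs=x cand={2,5} pick 2 [4->2 ok]
  4: obs=x cand={2,5} pick 2 [2->2 ok]
  5: obs=x cand={2,5} pick 2 [2->2 ok]
  6: obs=y cand={0,1,3,4} pick 4 [2->4 ok]
  7: obs=y cand={0,1,3,4} pick 3 [4->3 ok]
  8: obs=y cand={0,1,3,4} pick 0 [3->0 ok]
  9: obs=y cand={0,1,3,4} pick 1 [0->1 ok]
  10: obs=y cand={0,1,3,4} pick 1 [1->1 ok]
  11: obs=x cand={2,5} pick 2 [1->2 ok]
  12: obs=y cand={0,1,3,4} pick 0 [2->0 ok]
  13: obs=x cand={2,5} pick 2 [0->2 ok]
  14: obs=y cand={0,1,3,4} pick 4 [2->4 ok]
  15: obs=x cand={2,5} pick 2 [4->2 ok]
  16: obs=y cand={0,1,3,4} pick 3 [2->3 ok]
  17: obs=y cand={0,1,3,4} pick 3 [3->3 ok]
  18: obs=x cand={2,5} pick 2 [3->2 ok]
  19: obs=x cand={2,5} pick 2 [2->2 ok]
  20: obs=x cand={2,5} pick 2 [2->2 ok]
  21: obs=x cand={2,5} pick 2 [2->2 ok]
  22: obs=y cand={0,1,3,4} pick 3 [2->3 ok]
  23: obs=y cand={0,1,3,4} pick 4 [3->4 ok]
  24: obs=y cand={0,1,3,4} pick 1 [4->1 ok]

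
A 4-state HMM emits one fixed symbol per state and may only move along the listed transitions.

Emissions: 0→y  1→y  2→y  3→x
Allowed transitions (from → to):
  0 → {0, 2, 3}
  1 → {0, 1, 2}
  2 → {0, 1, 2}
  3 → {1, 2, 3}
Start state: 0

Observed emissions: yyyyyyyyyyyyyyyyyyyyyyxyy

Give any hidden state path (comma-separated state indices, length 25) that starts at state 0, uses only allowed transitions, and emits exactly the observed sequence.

0,2,1,2,2,2,2,0,2,1,1,2,1,0,0,2,0,2,1,1,1,0,3,1,1

  t0 'y' -> {0,1,2}, take 0 (start)
  t1 'y' -> {0,1,2}, take 2 (0->2 ok)
  t2 'y' -> {0,1,2}, take 1 (2->1 ok)
  t3 'y' -> {0,1,2}, take 2 (1->2 ok)
  t4 'y' -> {0,1,2}, take 2 (2->2 ok)
  t5 'y' -> {0,1,2}, take 2 (2->2 ok)
  t6 'y' -> {0,1,2}, take 2 (2->2 ok)
  t7 'y' -> {0,1,2}, take 0 (2->0 ok)
  t8 'y' -> {0,1,2}, take 2 (0->2 ok)
  t9 'y' -> {0,1,2}, take 1 (2->1 ok)
  t10 'y' -> {0,1,2}, take 1 (1->1 ok)
  t11 'y' -> {0,1,2}, take 2 (1->2 ok)
  t12 'y' -> {0,1,2}, take 1 (2->1 ok)
  t13 'y' -> {0,1,2}, take 0 (1->0 ok)
  t14 'y' -> {0,1,2}, take 0 (0->0 ok)
  t15 'y' -> {0,1,2}, take 2 (0->2 ok)
  t16 'y' -> {0,1,2}, take 0 (2->0 ok)
  t17 'y' -> {0,1,2}, take 2 (0->2 ok)
  t18 'y' -> {0,1,2}, take 1 (2->1 ok)
  t19 'y' -> {0,1,2}, take 1 (1->1 ok)
  t20 'y' -> {0,1,2}, take 1 (1->1 ok)
  t21 'y' -> {0,1,2}, take 0 (1->0 ok)
  t22 'x' -> {3}, take 3 (0->3 ok)
  t23 'y' -> {0,1,2}, take 1 (3->1 ok)
  t24 'y' -> {0,1,2}, take 1 (1->1 ok)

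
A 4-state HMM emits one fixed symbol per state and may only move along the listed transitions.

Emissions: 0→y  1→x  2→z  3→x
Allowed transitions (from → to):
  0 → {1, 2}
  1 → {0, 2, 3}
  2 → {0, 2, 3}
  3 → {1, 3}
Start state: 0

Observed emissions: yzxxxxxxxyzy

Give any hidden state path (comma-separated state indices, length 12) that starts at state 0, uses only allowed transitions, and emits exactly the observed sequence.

  t0 'y' -> {0}, take 0 (start)
  t1 'z' -> {2}, take 2 (0->2 ok)
  t2 'x' -> {1,3}, take 3 (2->3 ok)
  t3 'x' -> {1,3}, take 1 (3->1 ok)
  t4 'x' -> {1,3}, take 3 (1->3 ok)
  t5 'x' -> {1,3}, take 3 (3->3 ok)
  t6 'x' -> {1,3}, take 3 (3->3 ok)
  t7 'x' -> {1,3}, take 3 (3->3 ok)
  t8 'x' -> {1,3}, take 1 (3->1 ok)
  t9 'y' -> {0}, take 0 (1->0 ok)
  t10 'z' -> {2}, take 2 (0->2 ok)
  t11 'y' -> {0}, take 0 (2->0 ok)

0,2,3,1,3,3,3,3,1,0,2,0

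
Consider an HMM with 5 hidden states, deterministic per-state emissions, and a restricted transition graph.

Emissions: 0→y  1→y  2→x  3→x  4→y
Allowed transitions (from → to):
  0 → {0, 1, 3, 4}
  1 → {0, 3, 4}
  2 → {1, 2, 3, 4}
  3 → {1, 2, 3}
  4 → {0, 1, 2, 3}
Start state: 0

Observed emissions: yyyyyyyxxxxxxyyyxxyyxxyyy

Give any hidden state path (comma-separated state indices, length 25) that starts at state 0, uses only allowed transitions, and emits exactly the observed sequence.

  0: obs=y cand={0,1,4} pick 0 [start]
  1: obs=y cand={0,1,4} pick 4 [0->4 ok]
  2: obs=y cand={0,1,4} pick 1 [4->1 ok]
  3: obs=y cand={0,1,4} pick 0 [1->0 ok]
  4: obs=y cand={0,1,4} pick 4 [0->4 ok]
  5: obs=y cand={0,1,4} pick 0 [4->0 ok]
  6: obs=y cand={0,1,4} pick 4 [0->4 ok]
  7: obs=x cand={2,3} pick 2 [4->2 ok]
  8: obs=x cand={2,3} pick 3 [2->3 ok]
  9: obs=x cand={2,3} pick 2 [3->2 ok]
  10: obs=x cand={2,3} pick 3 [2->3 ok]
  11: obs=x cand={2,3} pick 2 [3->2 ok]
  12: obs=x cand={2,3} pick 2 [2->2 ok]
  13: obs=y cand={0,1,4} pick 1 [2->1 ok]
  14: obs=y cand={0,1,4} pick 0 [1->0 ok]
  15: obs=y cand={0,1,4} pick 1 [0->1 ok]
  16: obs=x cand={2,3} pick 3 [1->3 ok]
  17: obs=x cand={2,3} pick 2 [3->2 ok]
  18: obs=y cand={0,1,4} pick 4 [2->4 ok]
  19: obs=y cand={0,1,4} pick 0 [4->0 ok]
  20: obs=x cand={2,3} pick 3 [0->3 ok]
  21: obs=x cand={2,3} pick 3 [3->3 ok]
  22: obs=y cand={0,1,4} pick 1 [3->1 ok]
  23: obs=y cand={0,1,4} pick 4 [1->4 ok]
  24: obs=y cand={0,1,4} pick 0 [4->0 ok]

0,4,1,0,4,0,4,2,3,2,3,2,2,1,0,1,3,2,4,0,3,3,1,4,0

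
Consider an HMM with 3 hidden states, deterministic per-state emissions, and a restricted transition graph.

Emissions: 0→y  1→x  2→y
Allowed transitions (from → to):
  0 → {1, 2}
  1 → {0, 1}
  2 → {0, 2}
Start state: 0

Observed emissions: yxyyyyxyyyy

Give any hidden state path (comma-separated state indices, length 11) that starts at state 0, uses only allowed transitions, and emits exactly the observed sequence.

  t0 'y' -> {0,2}, take 0 (start)
  t1 'x' -> {1}, take 1 (0->1 ok)
  t2 'y' -> {0,2}, take 0 (1->0 ok)
  t3 'y' -> {0,2}, take 2 (0->2 ok)
  t4 'y' -> {0,2}, take 2 (2->2 ok)
  t5 'y' -> {0,2}, take 0 (2->0 ok)
  t6 'x' -> {1}, take 1 (0->1 ok)
  t7 'y' -> {0,2}, take 0 (1->0 ok)
  t8 'y' -> {0,2}, take 2 (0->2 ok)
  t9 'y' -> {0,2}, take 0 (2->0 ok)
  t10 'y' -> {0,2}, take 2 (0->2 ok)

0,1,0,2,2,0,1,0,2,0,2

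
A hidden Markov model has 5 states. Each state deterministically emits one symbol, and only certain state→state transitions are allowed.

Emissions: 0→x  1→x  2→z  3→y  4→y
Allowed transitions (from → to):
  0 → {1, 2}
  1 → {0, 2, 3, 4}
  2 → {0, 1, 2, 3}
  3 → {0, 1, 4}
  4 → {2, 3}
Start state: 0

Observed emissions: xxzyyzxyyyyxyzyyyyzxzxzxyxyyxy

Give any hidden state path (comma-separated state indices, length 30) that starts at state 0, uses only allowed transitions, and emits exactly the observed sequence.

0,1,2,3,4,2,1,4,3,4,3,1,4,2,3,4,3,4,2,1,2,0,2,1,3,1,4,3,1,4

  pos 0: x in {0,1}, choose 0; start
  pos 1: x in {0,1}, choose 1; 0->1 ok
  pos 2: z in {2}, choose 2; 1->2 ok
  pos 3: y in {3,4}, choose 3; 2->3 ok
  pos 4: y in {3,4}, choose 4; 3->4 ok
  pos 5: z in {2}, choose 2; 4->2 ok
  pos 6: x in {0,1}, choose 1; 2->1 ok
  pos 7: y in {3,4}, choose 4; 1->4 ok
  pos 8: y in {3,4}, choose 3; 4->3 ok
  pos 9: y in {3,4}, choose 4; 3->4 ok
  pos 10: y in {3,4}, choose 3; 4->3 ok
  pos 11: x in {0,1}, choose 1; 3->1 ok
  pos 12: y in {3,4}, choose 4; 1->4 ok
  pos 13: z in {2}, choose 2; 4->2 ok
  pos 14: y in {3,4}, choose 3; 2->3 ok
  pos 15: y in {3,4}, choose 4; 3->4 ok
  pos 16: y in {3,4}, choose 3; 4->3 ok
  pos 17: y in {3,4}, choose 4; 3->4 ok
  pos 18: z in {2}, choose 2; 4->2 ok
  pos 19: x in {0,1}, choose 1; 2->1 ok
  pos 20: z in {2}, choose 2; 1->2 ok
  pos 21: x in {0,1}, choose 0; 2->0 ok
  pos 22: z in {2}, choose 2; 0->2 ok
  pos 23: x in {0,1}, choose 1; 2->1 ok
  pos 24: y in {3,4}, choose 3; 1->3 ok
  pos 25: x in {0,1}, choose 1; 3->1 ok
  pos 26: y in {3,4}, choose 4; 1->4 ok
  pos 27: y in {3,4}, choose 3; 4->3 ok
  pos 28: x in {0,1}, choose 1; 3->1 ok
  pos 29: y in {3,4}, choose 4; 1->4 ok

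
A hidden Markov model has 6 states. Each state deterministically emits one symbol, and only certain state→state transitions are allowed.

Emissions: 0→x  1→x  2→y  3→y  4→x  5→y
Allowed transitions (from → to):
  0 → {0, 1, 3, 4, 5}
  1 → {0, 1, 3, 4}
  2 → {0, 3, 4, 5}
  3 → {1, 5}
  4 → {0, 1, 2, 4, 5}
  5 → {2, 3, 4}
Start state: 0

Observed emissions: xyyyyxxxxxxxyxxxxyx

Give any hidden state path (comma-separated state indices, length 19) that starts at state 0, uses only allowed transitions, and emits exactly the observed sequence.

0,5,3,5,3,1,0,1,0,1,0,1,3,1,1,0,0,3,1

  0: obs=x cand={0,1,4} pick 0 [start]
  1: obs=y cand={2,3,5} pick 5 [0->5 ok]
  2: obs=y cand={2,3,5} pick 3 [5->3 ok]
  3: obs=y cand={2,3,5} pick 5 [3->5 ok]
  4: obs=y cand={2,3,5} pick 3 [5->3 ok]
  5: obs=x cand={0,1,4} pick 1 [3->1 ok]
  6: obs=x cand={0,1,4} pick 0 [1->0 ok]
  7: obs=x cand={0,1,4} pick 1 [0->1 ok]
  8: obs=x cand={0,1,4} pick 0 [1->0 ok]
  9: obs=x cand={0,1,4} pick 1 [0->1 ok]
  10: obs=x cand={0,1,4} pick 0 [1->0 ok]
  11: obs=x cand={0,1,4} pick 1 [0->1 ok]
  12: obs=y cand={2,3,5} pick 3 [1->3 ok]
  13: obs=x cand={0,1,4} pick 1 [3->1 ok]
  14: obs=x cand={0,1,4} pick 1 [1->1 ok]
  15: obs=x cand={0,1,4} pick 0 [1->0 ok]
  16: obs=x cand={0,1,4} pick 0 [0->0 ok]
  17: obs=y cand={2,3,5} pick 3 [0->3 ok]
  18: obs=x cand={0,1,4} pick 1 [3->1 ok]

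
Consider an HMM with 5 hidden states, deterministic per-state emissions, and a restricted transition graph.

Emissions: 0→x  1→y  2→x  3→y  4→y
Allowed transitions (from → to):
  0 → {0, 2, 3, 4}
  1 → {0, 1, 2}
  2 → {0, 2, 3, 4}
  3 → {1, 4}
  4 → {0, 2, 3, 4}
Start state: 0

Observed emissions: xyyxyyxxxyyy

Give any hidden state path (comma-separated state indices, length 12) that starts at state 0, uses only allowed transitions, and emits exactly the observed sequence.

  [0] x  {0,2}  => 0  start
  [1] y  {1,3,4}  => 3  0->3 ok
  [2] y  {1,3,4}  => 1  3->1 ok
  [3] x  {0,2}  => 0  1->0 ok
  [4] y  {1,3,4}  => 4  0->4 ok
  [5] y  {1,3,4}  => 4  4->4 ok
  [6] x  {0,2}  => 0  4->0 ok
  [7] x  {0,2}  => 0  0->0 ok
  [8] x  {0,2}  => 0  0->0 ok
  [9] y  {1,3,4}  => 4  0->4 ok
  [10] y  {1,3,4}  => 4  4->4 ok
  [11] y  {1,3,4}  => 3  4->3 ok

0,3,1,0,4,4,0,0,0,4,4,3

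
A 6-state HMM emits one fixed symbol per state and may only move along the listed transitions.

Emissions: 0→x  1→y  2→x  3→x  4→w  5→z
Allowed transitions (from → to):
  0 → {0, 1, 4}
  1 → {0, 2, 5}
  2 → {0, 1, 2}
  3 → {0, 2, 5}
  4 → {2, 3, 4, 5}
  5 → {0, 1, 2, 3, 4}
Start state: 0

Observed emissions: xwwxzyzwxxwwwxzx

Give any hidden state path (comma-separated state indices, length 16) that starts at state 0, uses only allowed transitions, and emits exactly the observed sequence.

  [0] x  {0,2,3}  => 0  start
  [1] w  {4}  => 4  0->4 ok
  [2] w  {4}  => 4  4->4 ok
  [3] x  {0,2,3}  => 3  4->3 ok
  [4] z  {5}  => 5  3->5 ok
  [5] y  {1}  => 1  5->1 ok
  [6] z  {5}  => 5  1->5 ok
  [7] w  {4}  => 4  5->4 ok
  [8] x  {0,2,3}  => 3  4->3 ok
  [9] x  {0,2,3}  => 0  3->0 ok
  [10] w  {4}  => 4  0->4 ok
  [11] w  {4}  => 4  4->4 ok
  [12] w  {4}  => 4  4->4 ok
  [13] x  {0,2,3}  => 3  4->3 ok
  [14] z  {5}  => 5  3->5 ok
  [15] x  {0,2,3}  => 2  5->2 ok

0,4,4,3,5,1,5,4,3,0,4,4,4,3,5,2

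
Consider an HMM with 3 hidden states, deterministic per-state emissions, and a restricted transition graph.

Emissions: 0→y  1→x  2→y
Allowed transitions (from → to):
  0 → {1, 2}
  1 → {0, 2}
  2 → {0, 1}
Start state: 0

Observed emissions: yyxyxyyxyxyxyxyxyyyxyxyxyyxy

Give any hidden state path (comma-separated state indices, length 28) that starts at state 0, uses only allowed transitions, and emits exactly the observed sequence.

0,2,1,2,1,2,0,1,0,1,0,1,0,1,2,1,0,2,0,1,2,1,0,1,0,2,1,0

  [0] y  {0,2}  => 0  start
  [1] y  {0,2}  => 2  0->2 ok
  [2] x  {1}  => 1  2->1 ok
  [3] y  {0,2}  => 2  1->2 ok
  [4] x  {1}  => 1  2->1 ok
  [5] y  {0,2}  => 2  1->2 ok
  [6] y  {0,2}  => 0  2->0 ok
  [7] x  {1}  => 1  0->1 ok
  [8] y  {0,2}  => 0  1->0 ok
  [9] x  {1}  => 1  0->1 ok
  [10] y  {0,2}  => 0  1->0 ok
  [11] x  {1}  => 1  0->1 ok
  [12] y  {0,2}  => 0  1->0 ok
  [13] x  {1}  => 1  0->1 ok
  [14] y  {0,2}  => 2  1->2 ok
  [15] x  {1}  => 1  2->1 ok
  [16] y  {0,2}  => 0  1->0 ok
  [17] y  {0,2}  => 2  0->2 ok
  [18] y  {0,2}  => 0  2->0 ok
  [19] x  {1}  => 1  0->1 ok
  [20] y  {0,2}  => 2  1->2 ok
  [21] x  {1}  => 1  2->1 ok
  [22] y  {0,2}  => 0  1->0 ok
  [23] x  {1}  => 1  0->1 ok
  [24] y  {0,2}  => 0  1->0 ok
  [25] y  {0,2}  => 2  0->2 ok
  [26] x  {1}  => 1  2->1 ok
  [27] y  {0,2}  => 0  1->0 ok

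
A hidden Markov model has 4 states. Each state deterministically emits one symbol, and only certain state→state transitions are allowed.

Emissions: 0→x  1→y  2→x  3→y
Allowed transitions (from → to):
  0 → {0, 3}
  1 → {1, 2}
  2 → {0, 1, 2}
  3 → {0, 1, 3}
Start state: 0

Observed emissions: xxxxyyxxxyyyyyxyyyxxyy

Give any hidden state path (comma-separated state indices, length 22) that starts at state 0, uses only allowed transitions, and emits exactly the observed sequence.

0,0,0,0,3,1,2,0,0,3,3,3,3,3,0,3,3,1,2,0,3,1

  pos 0: x in {0,2}, choose 0; start
  pos 1: x in {0,2}, choose 0; 0->0 ok
  pos 2: x in {0,2}, choose 0; 0->0 ok
  pos 3: x in {0,2}, choose 0; 0->0 ok
  pos 4: y in {1,3}, choose 3; 0->3 ok
  pos 5: y in {1,3}, choose 1; 3->1 ok
  pos 6: x in {0,2}, choose 2; 1->2 ok
  pos 7: x in {0,2}, choose 0; 2->0 ok
  pos 8: x in {0,2}, choose 0; 0->0 ok
  pos 9: y in {1,3}, choose 3; 0->3 ok
  pos 10: y in {1,3}, choose 3; 3->3 ok
  pos 11: y in {1,3}, choose 3; 3->3 ok
  pos 12: y in {1,3}, choose 3; 3->3 ok
  pos 13: y in {1,3}, choose 3; 3->3 ok
  pos 14: x in {0,2}, choose 0; 3->0 ok
  pos 15: y in {1,3}, choose 3; 0->3 ok
  pos 16: y in {1,3}, choose 3; 3->3 ok
  pos 17: y in {1,3}, choose 1; 3->1 ok
  pos 18: x in {0,2}, choose 2; 1->2 ok
  pos 19: x in {0,2}, choose 0; 2->0 ok
  pos 20: y in {1,3}, choose 3; 0->3 ok
  pos 21: y in {1,3}, choose 1; 3->1 ok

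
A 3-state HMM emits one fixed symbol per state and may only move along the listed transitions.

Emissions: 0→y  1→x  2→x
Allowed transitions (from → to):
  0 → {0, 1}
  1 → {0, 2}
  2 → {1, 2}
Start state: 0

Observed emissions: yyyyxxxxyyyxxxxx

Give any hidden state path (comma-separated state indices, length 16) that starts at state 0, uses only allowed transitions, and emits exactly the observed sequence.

  0: obs=y cand={0} pick 0 [start]
  1: obs=y cand={0} pick 0 [0->0 ok]
  2: obs=y cand={0} pick 0 [0->0 ok]
  3: obs=y cand={0} pick 0 [0->0 ok]
  4: obs=x cand={1,2} pick 1 [0->1 ok]
  5: obs=x cand={1,2} pick 2 [1->2 ok]
  6: obs=x cand={1,2} pick 2 [2->2 ok]
  7: obs=x cand={1,2} pick 1 [2->1 ok]
  8: obs=y cand={0} pick 0 [1->0 ok]
  9: obs=y cand={0} pick 0 [0->0 ok]
  10: obs=y cand={0} pick 0 [0->0 ok]
  11: obs=x cand={1,2} pick 1 [0->1 ok]
  12: obs=x cand={1,2} pick 2 [1->2 ok]
  13: obs=x cand={1,2} pick 2 [2->2 ok]
  14: obs=x cand={1,2} pick 2 [2->2 ok]
  15: obs=x cand={1,2} pick 1 [2->1 ok]

0,0,0,0,1,2,2,1,0,0,0,1,2,2,2,1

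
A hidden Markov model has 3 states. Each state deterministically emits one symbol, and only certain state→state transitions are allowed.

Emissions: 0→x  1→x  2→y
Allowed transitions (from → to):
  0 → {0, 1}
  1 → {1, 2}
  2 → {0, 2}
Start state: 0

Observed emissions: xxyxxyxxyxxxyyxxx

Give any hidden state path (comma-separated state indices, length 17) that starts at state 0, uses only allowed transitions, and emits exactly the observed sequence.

  t0 'x' -> {0,1}, take 0 (start)
  t1 'x' -> {0,1}, take 1 (0->1 ok)
  t2 'y' -> {2}, take 2 (1->2 ok)
  t3 'x' -> {0,1}, take 0 (2->0 ok)
  t4 'x' -> {0,1}, take 1 (0->1 ok)
  t5 'y' -> {2}, take 2 (1->2 ok)
  t6 'x' -> {0,1}, take 0 (2->0 ok)
  t7 'x' -> {0,1}, take 1 (0->1 ok)
  t8 'y' -> {2}, take 2 (1->2 ok)
  t9 'x' -> {0,1}, take 0 (2->0 ok)
  t10 'x' -> {0,1}, take 1 (0->1 ok)
  t11 'x' -> {0,1}, take 1 (1->1 ok)
  t12 'y' -> {2}, take 2 (1->2 ok)
  t13 'y' -> {2}, take 2 (2->2 ok)
  t14 'x' -> {0,1}, take 0 (2->0 ok)
  t15 'x' -> {0,1}, take 1 (0->1 ok)
  t16 'x' -> {0,1}, take 1 (1->1 ok)

0,1,2,0,1,2,0,1,2,0,1,1,2,2,0,1,1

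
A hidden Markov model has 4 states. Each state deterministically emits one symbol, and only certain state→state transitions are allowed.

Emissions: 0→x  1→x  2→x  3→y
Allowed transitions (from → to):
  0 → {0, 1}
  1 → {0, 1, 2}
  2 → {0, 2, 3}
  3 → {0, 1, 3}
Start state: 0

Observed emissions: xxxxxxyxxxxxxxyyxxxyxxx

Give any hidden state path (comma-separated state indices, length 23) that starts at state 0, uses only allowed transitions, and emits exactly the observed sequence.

  t0 'x' -> {0,1,2}, take 0 (start)
  t1 'x' -> {0,1,2}, take 0 (0->0 ok)
  t2 'x' -> {0,1,2}, take 1 (0->1 ok)
  t3 'x' -> {0,1,2}, take 1 (1->1 ok)
  t4 'x' -> {0,1,2}, take 1 (1->1 ok)
  t5 'x' -> {0,1,2}, take 2 (1->2 ok)
  t6 'y' -> {3}, take 3 (2->3 ok)
  t7 'x' -> {0,1,2}, take 0 (3->0 ok)
  t8 'x' -> {0,1,2}, take 0 (0->0 ok)
  t9 'x' -> {0,1,2}, take 1 (0->1 ok)
  t10 'x' -> {0,1,2}, take 2 (1->2 ok)
  t11 'x' -> {0,1,2}, take 0 (2->0 ok)
  t12 'x' -> {0,1,2}, take 1 (0->1 ok)
  t13 'x' -> {0,1,2}, take 2 (1->2 ok)
  t14 'y' -> {3}, take 3 (2->3 ok)
  t15 'y' -> {3}, take 3 (3->3 ok)
  t16 'x' -> {0,1,2}, take 1 (3->1 ok)
  t17 'x' -> {0,1,2}, take 2 (1->2 ok)
  t18 'x' -> {0,1,2}, take 2 (2->2 ok)
  t19 'y' -> {3}, take 3 (2->3 ok)
  t20 'x' -> {0,1,2}, take 0 (3->0 ok)
  t21 'x' -> {0,1,2}, take 1 (0->1 ok)
  t22 'x' -> {0,1,2}, take 2 (1->2 ok)

0,0,1,1,1,2,3,0,0,1,2,0,1,2,3,3,1,2,2,3,0,1,2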